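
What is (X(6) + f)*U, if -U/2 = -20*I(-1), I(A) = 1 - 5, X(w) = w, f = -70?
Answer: 10240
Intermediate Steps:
I(A) = -4
U = -160 (U = -(-40)*(-4) = -2*80 = -160)
(X(6) + f)*U = (6 - 70)*(-160) = -64*(-160) = 10240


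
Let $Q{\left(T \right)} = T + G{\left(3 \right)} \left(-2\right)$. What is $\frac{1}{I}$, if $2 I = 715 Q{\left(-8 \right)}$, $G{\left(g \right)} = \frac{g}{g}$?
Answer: $- \frac{1}{3575} \approx -0.00027972$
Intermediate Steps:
$G{\left(g \right)} = 1$
$Q{\left(T \right)} = -2 + T$ ($Q{\left(T \right)} = T + 1 \left(-2\right) = T - 2 = -2 + T$)
$I = -3575$ ($I = \frac{715 \left(-2 - 8\right)}{2} = \frac{715 \left(-10\right)}{2} = \frac{1}{2} \left(-7150\right) = -3575$)
$\frac{1}{I} = \frac{1}{-3575} = - \frac{1}{3575}$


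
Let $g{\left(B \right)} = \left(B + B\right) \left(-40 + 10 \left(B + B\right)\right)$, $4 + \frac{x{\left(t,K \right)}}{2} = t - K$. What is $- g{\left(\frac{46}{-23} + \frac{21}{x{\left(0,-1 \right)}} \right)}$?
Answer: $-1650$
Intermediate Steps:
$x{\left(t,K \right)} = -8 - 2 K + 2 t$ ($x{\left(t,K \right)} = -8 + 2 \left(t - K\right) = -8 - \left(- 2 t + 2 K\right) = -8 - 2 K + 2 t$)
$g{\left(B \right)} = 2 B \left(-40 + 20 B\right)$ ($g{\left(B \right)} = 2 B \left(-40 + 10 \cdot 2 B\right) = 2 B \left(-40 + 20 B\right)$)
$- g{\left(\frac{46}{-23} + \frac{21}{x{\left(0,-1 \right)}} \right)} = - 40 \left(\frac{46}{-23} + \frac{21}{-8 - -2 + 2 \cdot 0}\right) \left(-2 + \left(\frac{46}{-23} + \frac{21}{-8 - -2 + 2 \cdot 0}\right)\right) = - 40 \left(46 \left(- \frac{1}{23}\right) + \frac{21}{-8 + 2 + 0}\right) \left(-2 + \left(46 \left(- \frac{1}{23}\right) + \frac{21}{-8 + 2 + 0}\right)\right) = - 40 \left(-2 + \frac{21}{-6}\right) \left(-2 + \left(-2 + \frac{21}{-6}\right)\right) = - 40 \left(-2 + 21 \left(- \frac{1}{6}\right)\right) \left(-2 + \left(-2 + 21 \left(- \frac{1}{6}\right)\right)\right) = - 40 \left(-2 - \frac{7}{2}\right) \left(-2 - \frac{11}{2}\right) = - \frac{40 \left(-11\right) \left(-2 - \frac{11}{2}\right)}{2} = - \frac{40 \left(-11\right) \left(-15\right)}{2 \cdot 2} = \left(-1\right) 1650 = -1650$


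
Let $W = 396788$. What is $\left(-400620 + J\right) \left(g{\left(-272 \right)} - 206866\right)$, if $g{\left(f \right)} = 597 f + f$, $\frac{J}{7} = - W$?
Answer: $1174391170992$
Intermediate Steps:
$J = -2777516$ ($J = 7 \left(\left(-1\right) 396788\right) = 7 \left(-396788\right) = -2777516$)
$g{\left(f \right)} = 598 f$
$\left(-400620 + J\right) \left(g{\left(-272 \right)} - 206866\right) = \left(-400620 - 2777516\right) \left(598 \left(-272\right) - 206866\right) = - 3178136 \left(-162656 - 206866\right) = \left(-3178136\right) \left(-369522\right) = 1174391170992$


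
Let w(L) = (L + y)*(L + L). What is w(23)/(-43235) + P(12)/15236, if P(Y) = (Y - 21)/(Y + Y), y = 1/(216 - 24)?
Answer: -193674617/7904741520 ≈ -0.024501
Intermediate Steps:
y = 1/192 ≈ 0.0052083
w(L) = 2*L*(1/192 + L) (w(L) = (L + 1/192)*(L + L) = (1/192 + L)*(2*L) = 2*L*(1/192 + L))
P(Y) = (-21 + Y)/(2*Y) (P(Y) = (-21 + Y)/((2*Y)) = (-21 + Y)*(1/(2*Y)) = (-21 + Y)/(2*Y))
w(23)/(-43235) + P(12)/15236 = ((1/96)*23*(1 + 192*23))/(-43235) + ((½)*(-21 + 12)/12)/15236 = ((1/96)*23*(1 + 4416))*(-1/43235) + ((½)*(1/12)*(-9))*(1/15236) = ((1/96)*23*4417)*(-1/43235) - 3/8*1/15236 = (101591/96)*(-1/43235) - 3/121888 = -101591/4150560 - 3/121888 = -193674617/7904741520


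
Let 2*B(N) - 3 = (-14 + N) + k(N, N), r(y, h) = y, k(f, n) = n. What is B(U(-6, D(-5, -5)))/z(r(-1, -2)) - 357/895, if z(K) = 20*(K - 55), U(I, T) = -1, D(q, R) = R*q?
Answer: -157609/400960 ≈ -0.39308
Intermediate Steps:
z(K) = -1100 + 20*K (z(K) = 20*(-55 + K) = -1100 + 20*K)
B(N) = -11/2 + N (B(N) = 3/2 + ((-14 + N) + N)/2 = 3/2 + (-14 + 2*N)/2 = 3/2 + (-7 + N) = -11/2 + N)
B(U(-6, D(-5, -5)))/z(r(-1, -2)) - 357/895 = (-11/2 - 1)/(-1100 + 20*(-1)) - 357/895 = -13/(2*(-1100 - 20)) - 357*1/895 = -13/2/(-1120) - 357/895 = -13/2*(-1/1120) - 357/895 = 13/2240 - 357/895 = -157609/400960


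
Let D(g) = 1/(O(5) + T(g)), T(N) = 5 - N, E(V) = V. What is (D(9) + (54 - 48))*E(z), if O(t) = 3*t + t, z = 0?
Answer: 0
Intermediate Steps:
O(t) = 4*t
D(g) = 1/(25 - g) (D(g) = 1/(4*5 + (5 - g)) = 1/(20 + (5 - g)) = 1/(25 - g))
(D(9) + (54 - 48))*E(z) = (-1/(-25 + 9) + (54 - 48))*0 = (-1/(-16) + 6)*0 = (-1*(-1/16) + 6)*0 = (1/16 + 6)*0 = (97/16)*0 = 0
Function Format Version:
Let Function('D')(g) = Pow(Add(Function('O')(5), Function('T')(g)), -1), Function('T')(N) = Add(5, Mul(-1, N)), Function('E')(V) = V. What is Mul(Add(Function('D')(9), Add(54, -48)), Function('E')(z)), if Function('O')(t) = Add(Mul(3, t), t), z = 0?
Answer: 0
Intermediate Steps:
Function('O')(t) = Mul(4, t)
Function('D')(g) = Pow(Add(25, Mul(-1, g)), -1) (Function('D')(g) = Pow(Add(Mul(4, 5), Add(5, Mul(-1, g))), -1) = Pow(Add(20, Add(5, Mul(-1, g))), -1) = Pow(Add(25, Mul(-1, g)), -1))
Mul(Add(Function('D')(9), Add(54, -48)), Function('E')(z)) = Mul(Add(Mul(-1, Pow(Add(-25, 9), -1)), Add(54, -48)), 0) = Mul(Add(Mul(-1, Pow(-16, -1)), 6), 0) = Mul(Add(Mul(-1, Rational(-1, 16)), 6), 0) = Mul(Add(Rational(1, 16), 6), 0) = Mul(Rational(97, 16), 0) = 0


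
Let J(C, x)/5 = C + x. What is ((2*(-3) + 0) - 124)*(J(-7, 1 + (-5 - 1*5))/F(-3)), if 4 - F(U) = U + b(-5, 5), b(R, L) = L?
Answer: 5200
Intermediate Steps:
J(C, x) = 5*C + 5*x (J(C, x) = 5*(C + x) = 5*C + 5*x)
F(U) = -1 - U (F(U) = 4 - (U + 5) = 4 - (5 + U) = 4 + (-5 - U) = -1 - U)
((2*(-3) + 0) - 124)*(J(-7, 1 + (-5 - 1*5))/F(-3)) = ((2*(-3) + 0) - 124)*((5*(-7) + 5*(1 + (-5 - 1*5)))/(-1 - 1*(-3))) = ((-6 + 0) - 124)*((-35 + 5*(1 + (-5 - 5)))/(-1 + 3)) = (-6 - 124)*((-35 + 5*(1 - 10))/2) = -130*(-35 + 5*(-9))/2 = -130*(-35 - 45)/2 = -(-10400)/2 = -130*(-40) = 5200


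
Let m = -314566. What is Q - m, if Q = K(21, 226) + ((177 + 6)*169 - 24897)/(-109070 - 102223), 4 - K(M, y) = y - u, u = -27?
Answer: 7379219539/23477 ≈ 3.1432e+5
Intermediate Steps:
K(M, y) = -23 - y (K(M, y) = 4 - (y - 1*(-27)) = 4 - (y + 27) = 4 - (27 + y) = 4 + (-27 - y) = -23 - y)
Q = -5846443/23477 (Q = (-23 - 1*226) + ((177 + 6)*169 - 24897)/(-109070 - 102223) = (-23 - 226) + (183*169 - 24897)/(-211293) = -249 + (30927 - 24897)*(-1/211293) = -249 + 6030*(-1/211293) = -249 - 670/23477 = -5846443/23477 ≈ -249.03)
Q - m = -5846443/23477 - 1*(-314566) = -5846443/23477 + 314566 = 7379219539/23477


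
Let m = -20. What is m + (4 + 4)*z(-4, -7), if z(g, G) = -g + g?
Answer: -20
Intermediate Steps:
z(g, G) = 0
m + (4 + 4)*z(-4, -7) = -20 + (4 + 4)*0 = -20 + 8*0 = -20 + 0 = -20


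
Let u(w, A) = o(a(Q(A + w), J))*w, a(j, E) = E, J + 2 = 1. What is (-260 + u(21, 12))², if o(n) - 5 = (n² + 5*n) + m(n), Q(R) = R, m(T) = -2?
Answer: 78961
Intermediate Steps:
J = -1 (J = -2 + 1 = -1)
o(n) = 3 + n² + 5*n (o(n) = 5 + ((n² + 5*n) - 2) = 5 + (-2 + n² + 5*n) = 3 + n² + 5*n)
u(w, A) = -w (u(w, A) = (3 + (-1)² + 5*(-1))*w = (3 + 1 - 5)*w = -w)
(-260 + u(21, 12))² = (-260 - 1*21)² = (-260 - 21)² = (-281)² = 78961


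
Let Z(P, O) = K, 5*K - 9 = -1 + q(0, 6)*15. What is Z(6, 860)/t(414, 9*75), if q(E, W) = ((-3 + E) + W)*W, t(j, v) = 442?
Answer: 139/1105 ≈ 0.12579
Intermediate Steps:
q(E, W) = W*(-3 + E + W) (q(E, W) = (-3 + E + W)*W = W*(-3 + E + W))
K = 278/5 (K = 9/5 + (-1 + (6*(-3 + 0 + 6))*15)/5 = 9/5 + (-1 + (6*3)*15)/5 = 9/5 + (-1 + 18*15)/5 = 9/5 + (-1 + 270)/5 = 9/5 + (⅕)*269 = 9/5 + 269/5 = 278/5 ≈ 55.600)
Z(P, O) = 278/5
Z(6, 860)/t(414, 9*75) = (278/5)/442 = (278/5)*(1/442) = 139/1105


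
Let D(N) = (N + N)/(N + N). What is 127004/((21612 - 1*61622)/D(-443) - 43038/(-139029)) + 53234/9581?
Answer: 10578375256881/4441198498451 ≈ 2.3819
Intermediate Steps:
D(N) = 1 (D(N) = (2*N)/((2*N)) = (2*N)*(1/(2*N)) = 1)
127004/((21612 - 1*61622)/D(-443) - 43038/(-139029)) + 53234/9581 = 127004/((21612 - 1*61622)/1 - 43038/(-139029)) + 53234/9581 = 127004/((21612 - 61622)*1 - 43038*(-1/139029)) + 53234*(1/9581) = 127004/(-40010*1 + 14346/46343) + 53234/9581 = 127004/(-40010 + 14346/46343) + 53234/9581 = 127004/(-1854169084/46343) + 53234/9581 = 127004*(-46343/1854169084) + 53234/9581 = -1471436593/463542271 + 53234/9581 = 10578375256881/4441198498451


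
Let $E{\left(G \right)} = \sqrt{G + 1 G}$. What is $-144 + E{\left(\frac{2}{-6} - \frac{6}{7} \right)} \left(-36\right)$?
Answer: $-144 - \frac{60 i \sqrt{42}}{7} \approx -144.0 - 55.549 i$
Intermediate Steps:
$E{\left(G \right)} = \sqrt{2} \sqrt{G}$ ($E{\left(G \right)} = \sqrt{G + G} = \sqrt{2 G} = \sqrt{2} \sqrt{G}$)
$-144 + E{\left(\frac{2}{-6} - \frac{6}{7} \right)} \left(-36\right) = -144 + \sqrt{2} \sqrt{\frac{2}{-6} - \frac{6}{7}} \left(-36\right) = -144 + \sqrt{2} \sqrt{2 \left(- \frac{1}{6}\right) - \frac{6}{7}} \left(-36\right) = -144 + \sqrt{2} \sqrt{- \frac{1}{3} - \frac{6}{7}} \left(-36\right) = -144 + \sqrt{2} \sqrt{- \frac{25}{21}} \left(-36\right) = -144 + \sqrt{2} \frac{5 i \sqrt{21}}{21} \left(-36\right) = -144 + \frac{5 i \sqrt{42}}{21} \left(-36\right) = -144 - \frac{60 i \sqrt{42}}{7}$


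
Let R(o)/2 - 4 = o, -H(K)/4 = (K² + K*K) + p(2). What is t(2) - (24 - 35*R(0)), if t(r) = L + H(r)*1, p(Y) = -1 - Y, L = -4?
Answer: 232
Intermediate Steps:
H(K) = 12 - 8*K² (H(K) = -4*((K² + K*K) + (-1 - 1*2)) = -4*((K² + K²) + (-1 - 2)) = -4*(2*K² - 3) = -4*(-3 + 2*K²) = 12 - 8*K²)
R(o) = 8 + 2*o
t(r) = 8 - 8*r² (t(r) = -4 + (12 - 8*r²)*1 = -4 + (12 - 8*r²) = 8 - 8*r²)
t(2) - (24 - 35*R(0)) = (8 - 8*2²) - (24 - 35*(8 + 2*0)) = (8 - 8*4) - (24 - 35*(8 + 0)) = (8 - 32) - (24 - 35*8) = -24 - (24 - 280) = -24 - 1*(-256) = -24 + 256 = 232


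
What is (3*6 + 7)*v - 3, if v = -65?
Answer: -1628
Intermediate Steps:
(3*6 + 7)*v - 3 = (3*6 + 7)*(-65) - 3 = (18 + 7)*(-65) - 3 = 25*(-65) - 3 = -1625 - 3 = -1628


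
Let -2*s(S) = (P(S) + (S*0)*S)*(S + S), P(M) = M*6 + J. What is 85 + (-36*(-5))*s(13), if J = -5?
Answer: -170735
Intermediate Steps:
P(M) = -5 + 6*M (P(M) = M*6 - 5 = 6*M - 5 = -5 + 6*M)
s(S) = -S*(-5 + 6*S) (s(S) = -((-5 + 6*S) + (S*0)*S)*(S + S)/2 = -((-5 + 6*S) + 0*S)*2*S/2 = -((-5 + 6*S) + 0)*2*S/2 = -(-5 + 6*S)*2*S/2 = -S*(-5 + 6*S))
85 + (-36*(-5))*s(13) = 85 + (-36*(-5))*(13*(5 - 6*13)) = 85 + 180*(13*(5 - 78)) = 85 + 180*(13*(-73)) = 85 + 180*(-949) = 85 - 170820 = -170735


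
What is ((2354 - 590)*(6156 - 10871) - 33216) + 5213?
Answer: -8345263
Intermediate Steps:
((2354 - 590)*(6156 - 10871) - 33216) + 5213 = (1764*(-4715) - 33216) + 5213 = (-8317260 - 33216) + 5213 = -8350476 + 5213 = -8345263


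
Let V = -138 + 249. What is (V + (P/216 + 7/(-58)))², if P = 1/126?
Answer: 7658538646007929/622937661696 ≈ 12294.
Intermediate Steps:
P = 1/126 ≈ 0.0079365
V = 111
(V + (P/216 + 7/(-58)))² = (111 + ((1/126)/216 + 7/(-58)))² = (111 + ((1/126)*(1/216) + 7*(-1/58)))² = (111 + (1/27216 - 7/58))² = (111 - 95227/789264)² = (87513077/789264)² = 7658538646007929/622937661696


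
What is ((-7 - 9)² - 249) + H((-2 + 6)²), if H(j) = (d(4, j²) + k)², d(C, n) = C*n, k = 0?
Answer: 1048583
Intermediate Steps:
H(j) = 16*j⁴ (H(j) = (4*j² + 0)² = (4*j²)² = 16*j⁴)
((-7 - 9)² - 249) + H((-2 + 6)²) = ((-7 - 9)² - 249) + 16*((-2 + 6)²)⁴ = ((-16)² - 249) + 16*(4²)⁴ = (256 - 249) + 16*16⁴ = 7 + 16*65536 = 7 + 1048576 = 1048583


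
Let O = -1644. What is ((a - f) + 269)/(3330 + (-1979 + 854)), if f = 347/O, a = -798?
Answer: -869329/3625020 ≈ -0.23981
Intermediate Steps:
f = -347/1644 (f = 347/(-1644) = 347*(-1/1644) = -347/1644 ≈ -0.21107)
((a - f) + 269)/(3330 + (-1979 + 854)) = ((-798 - 1*(-347/1644)) + 269)/(3330 + (-1979 + 854)) = ((-798 + 347/1644) + 269)/(3330 - 1125) = (-1311565/1644 + 269)/2205 = -869329/1644*1/2205 = -869329/3625020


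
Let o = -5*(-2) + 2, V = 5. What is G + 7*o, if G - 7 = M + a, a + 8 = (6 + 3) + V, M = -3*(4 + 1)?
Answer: 82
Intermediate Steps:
o = 12 (o = 10 + 2 = 12)
M = -15 (M = -3*5 = -15)
a = 6 (a = -8 + ((6 + 3) + 5) = -8 + (9 + 5) = -8 + 14 = 6)
G = -2 (G = 7 + (-15 + 6) = 7 - 9 = -2)
G + 7*o = -2 + 7*12 = -2 + 84 = 82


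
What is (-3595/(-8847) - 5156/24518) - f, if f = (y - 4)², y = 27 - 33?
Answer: -10824273761/108455373 ≈ -99.804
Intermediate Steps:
y = -6
f = 100 (f = (-6 - 4)² = (-10)² = 100)
(-3595/(-8847) - 5156/24518) - f = (-3595/(-8847) - 5156/24518) - 1*100 = (-3595*(-1/8847) - 5156*1/24518) - 100 = (3595/8847 - 2578/12259) - 100 = 21263539/108455373 - 100 = -10824273761/108455373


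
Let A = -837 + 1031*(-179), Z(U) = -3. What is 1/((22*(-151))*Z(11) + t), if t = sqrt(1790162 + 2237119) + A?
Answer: -175420/30768149119 - sqrt(4027281)/30768149119 ≈ -5.7666e-6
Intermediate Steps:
A = -185386 (A = -837 - 184549 = -185386)
t = -185386 + sqrt(4027281) (t = sqrt(1790162 + 2237119) - 185386 = sqrt(4027281) - 185386 = -185386 + sqrt(4027281) ≈ -1.8338e+5)
1/((22*(-151))*Z(11) + t) = 1/((22*(-151))*(-3) + (-185386 + sqrt(4027281))) = 1/(-3322*(-3) + (-185386 + sqrt(4027281))) = 1/(9966 + (-185386 + sqrt(4027281))) = 1/(-175420 + sqrt(4027281))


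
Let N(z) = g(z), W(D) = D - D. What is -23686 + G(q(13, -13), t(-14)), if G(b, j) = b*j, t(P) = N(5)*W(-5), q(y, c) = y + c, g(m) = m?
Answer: -23686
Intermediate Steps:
W(D) = 0
N(z) = z
q(y, c) = c + y
t(P) = 0 (t(P) = 5*0 = 0)
-23686 + G(q(13, -13), t(-14)) = -23686 + (-13 + 13)*0 = -23686 + 0*0 = -23686 + 0 = -23686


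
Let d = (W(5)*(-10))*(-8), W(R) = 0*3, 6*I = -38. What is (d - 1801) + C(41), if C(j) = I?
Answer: -5422/3 ≈ -1807.3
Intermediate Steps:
I = -19/3 (I = (⅙)*(-38) = -19/3 ≈ -6.3333)
C(j) = -19/3
W(R) = 0
d = 0 (d = (0*(-10))*(-8) = 0*(-8) = 0)
(d - 1801) + C(41) = (0 - 1801) - 19/3 = -1801 - 19/3 = -5422/3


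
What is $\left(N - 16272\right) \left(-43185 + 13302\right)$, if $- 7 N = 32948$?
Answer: $626911188$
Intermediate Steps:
$N = - \frac{32948}{7}$ ($N = \left(- \frac{1}{7}\right) 32948 = - \frac{32948}{7} \approx -4706.9$)
$\left(N - 16272\right) \left(-43185 + 13302\right) = \left(- \frac{32948}{7} - 16272\right) \left(-43185 + 13302\right) = \left(- \frac{146852}{7}\right) \left(-29883\right) = 626911188$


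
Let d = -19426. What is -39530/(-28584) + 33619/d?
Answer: -48263929/138818196 ≈ -0.34768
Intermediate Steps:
-39530/(-28584) + 33619/d = -39530/(-28584) + 33619/(-19426) = -39530*(-1/28584) + 33619*(-1/19426) = 19765/14292 - 33619/19426 = -48263929/138818196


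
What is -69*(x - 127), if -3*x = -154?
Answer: 5221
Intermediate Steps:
x = 154/3 (x = -⅓*(-154) = 154/3 ≈ 51.333)
-69*(x - 127) = -69*(154/3 - 127) = -69*(-227/3) = 5221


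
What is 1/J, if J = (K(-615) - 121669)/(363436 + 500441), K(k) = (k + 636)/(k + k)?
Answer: -118063190/16628099 ≈ -7.1002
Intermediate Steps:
K(k) = (636 + k)/(2*k) (K(k) = (636 + k)/((2*k)) = (636 + k)*(1/(2*k)) = (636 + k)/(2*k))
J = -16628099/118063190 (J = ((½)*(636 - 615)/(-615) - 121669)/(363436 + 500441) = ((½)*(-1/615)*21 - 121669)/863877 = (-7/410 - 121669)*(1/863877) = -49884297/410*1/863877 = -16628099/118063190 ≈ -0.14084)
1/J = 1/(-16628099/118063190) = -118063190/16628099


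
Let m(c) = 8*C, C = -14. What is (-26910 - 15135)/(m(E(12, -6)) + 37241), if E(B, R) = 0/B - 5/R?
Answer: -42045/37129 ≈ -1.1324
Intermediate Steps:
E(B, R) = -5/R (E(B, R) = 0 - 5/R = -5/R)
m(c) = -112 (m(c) = 8*(-14) = -112)
(-26910 - 15135)/(m(E(12, -6)) + 37241) = (-26910 - 15135)/(-112 + 37241) = -42045/37129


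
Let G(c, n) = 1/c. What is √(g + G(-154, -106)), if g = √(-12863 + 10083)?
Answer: √(-154 + 47432*I*√695)/154 ≈ 5.1342 + 5.1348*I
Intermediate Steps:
g = 2*I*√695 (g = √(-2780) = 2*I*√695 ≈ 52.726*I)
√(g + G(-154, -106)) = √(2*I*√695 + 1/(-154)) = √(2*I*√695 - 1/154) = √(-1/154 + 2*I*√695)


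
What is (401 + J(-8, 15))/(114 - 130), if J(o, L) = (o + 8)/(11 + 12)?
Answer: -401/16 ≈ -25.063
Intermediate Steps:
J(o, L) = 8/23 + o/23 (J(o, L) = (8 + o)/23 = (8 + o)*(1/23) = 8/23 + o/23)
(401 + J(-8, 15))/(114 - 130) = (401 + (8/23 + (1/23)*(-8)))/(114 - 130) = (401 + (8/23 - 8/23))/(-16) = (401 + 0)*(-1/16) = 401*(-1/16) = -401/16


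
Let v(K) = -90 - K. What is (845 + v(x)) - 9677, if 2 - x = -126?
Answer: -9050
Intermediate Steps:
x = 128 (x = 2 - 1*(-126) = 2 + 126 = 128)
(845 + v(x)) - 9677 = (845 + (-90 - 1*128)) - 9677 = (845 + (-90 - 128)) - 9677 = (845 - 218) - 9677 = 627 - 9677 = -9050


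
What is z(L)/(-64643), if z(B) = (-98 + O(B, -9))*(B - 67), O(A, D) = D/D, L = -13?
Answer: -7760/64643 ≈ -0.12004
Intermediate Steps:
O(A, D) = 1
z(B) = 6499 - 97*B (z(B) = (-98 + 1)*(B - 67) = -97*(-67 + B) = 6499 - 97*B)
z(L)/(-64643) = (6499 - 97*(-13))/(-64643) = (6499 + 1261)*(-1/64643) = 7760*(-1/64643) = -7760/64643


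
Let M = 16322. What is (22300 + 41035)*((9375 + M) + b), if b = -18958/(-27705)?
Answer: 9018325662781/5541 ≈ 1.6276e+9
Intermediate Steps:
b = 18958/27705 (b = -18958*(-1/27705) = 18958/27705 ≈ 0.68428)
(22300 + 41035)*((9375 + M) + b) = (22300 + 41035)*((9375 + 16322) + 18958/27705) = 63335*(25697 + 18958/27705) = 63335*(711954343/27705) = 9018325662781/5541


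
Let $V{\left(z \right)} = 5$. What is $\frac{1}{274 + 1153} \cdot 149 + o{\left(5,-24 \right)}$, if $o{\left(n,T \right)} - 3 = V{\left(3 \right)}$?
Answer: $\frac{11565}{1427} \approx 8.1044$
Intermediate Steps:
$o{\left(n,T \right)} = 8$ ($o{\left(n,T \right)} = 3 + 5 = 8$)
$\frac{1}{274 + 1153} \cdot 149 + o{\left(5,-24 \right)} = \frac{1}{274 + 1153} \cdot 149 + 8 = \frac{1}{1427} \cdot 149 + 8 = \frac{149}{1427} + 8 = \frac{11565}{1427}$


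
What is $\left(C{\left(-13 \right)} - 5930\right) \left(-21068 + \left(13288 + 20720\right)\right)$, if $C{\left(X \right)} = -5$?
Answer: $-76798900$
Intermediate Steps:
$\left(C{\left(-13 \right)} - 5930\right) \left(-21068 + \left(13288 + 20720\right)\right) = \left(-5 - 5930\right) \left(-21068 + \left(13288 + 20720\right)\right) = - 5935 \left(-21068 + 34008\right) = \left(-5935\right) 12940 = -76798900$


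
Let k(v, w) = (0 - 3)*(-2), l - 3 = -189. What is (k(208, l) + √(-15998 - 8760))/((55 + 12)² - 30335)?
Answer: -3/12923 - I*√24758/25846 ≈ -0.00023214 - 0.0060879*I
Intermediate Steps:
l = -186 (l = 3 - 189 = -186)
k(v, w) = 6 (k(v, w) = -3*(-2) = 6)
(k(208, l) + √(-15998 - 8760))/((55 + 12)² - 30335) = (6 + √(-15998 - 8760))/((55 + 12)² - 30335) = (6 + √(-24758))/(67² - 30335) = (6 + I*√24758)/(4489 - 30335) = (6 + I*√24758)/(-25846) = (6 + I*√24758)*(-1/25846) = -3/12923 - I*√24758/25846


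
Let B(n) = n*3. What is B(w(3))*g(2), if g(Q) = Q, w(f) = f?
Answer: 18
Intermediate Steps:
B(n) = 3*n
B(w(3))*g(2) = (3*3)*2 = 9*2 = 18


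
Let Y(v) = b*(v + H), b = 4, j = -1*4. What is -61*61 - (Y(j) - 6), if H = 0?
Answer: -3699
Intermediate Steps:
j = -4
Y(v) = 4*v (Y(v) = 4*(v + 0) = 4*v)
-61*61 - (Y(j) - 6) = -61*61 - (4*(-4) - 6) = -3721 - (-16 - 6) = -3721 - 1*(-22) = -3721 + 22 = -3699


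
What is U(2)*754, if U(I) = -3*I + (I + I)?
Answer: -1508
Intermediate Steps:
U(I) = -I (U(I) = -3*I + 2*I = -I)
U(2)*754 = -1*2*754 = -2*754 = -1508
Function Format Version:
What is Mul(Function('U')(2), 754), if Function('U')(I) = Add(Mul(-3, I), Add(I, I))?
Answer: -1508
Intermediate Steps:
Function('U')(I) = Mul(-1, I) (Function('U')(I) = Add(Mul(-3, I), Mul(2, I)) = Mul(-1, I))
Mul(Function('U')(2), 754) = Mul(Mul(-1, 2), 754) = Mul(-2, 754) = -1508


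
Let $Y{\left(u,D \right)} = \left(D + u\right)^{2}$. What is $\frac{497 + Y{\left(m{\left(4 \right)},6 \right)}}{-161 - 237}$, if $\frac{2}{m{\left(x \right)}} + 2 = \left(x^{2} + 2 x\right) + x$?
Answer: $- \frac{45117}{33631} \approx -1.3415$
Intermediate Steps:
$m{\left(x \right)} = \frac{2}{-2 + x^{2} + 3 x}$ ($m{\left(x \right)} = \frac{2}{-2 + \left(\left(x^{2} + 2 x\right) + x\right)} = \frac{2}{-2 + \left(x^{2} + 3 x\right)} = \frac{2}{-2 + x^{2} + 3 x}$)
$\frac{497 + Y{\left(m{\left(4 \right)},6 \right)}}{-161 - 237} = \frac{497 + \left(6 + \frac{2}{-2 + 4^{2} + 3 \cdot 4}\right)^{2}}{-161 - 237} = \frac{497 + \left(6 + \frac{2}{-2 + 16 + 12}\right)^{2}}{-161 - 237} = \frac{497 + \left(6 + \frac{2}{26}\right)^{2}}{-398} = \left(497 + \left(6 + 2 \cdot \frac{1}{26}\right)^{2}\right) \left(- \frac{1}{398}\right) = \left(497 + \left(6 + \frac{1}{13}\right)^{2}\right) \left(- \frac{1}{398}\right) = \left(497 + \left(\frac{79}{13}\right)^{2}\right) \left(- \frac{1}{398}\right) = \left(497 + \frac{6241}{169}\right) \left(- \frac{1}{398}\right) = \frac{90234}{169} \left(- \frac{1}{398}\right) = - \frac{45117}{33631}$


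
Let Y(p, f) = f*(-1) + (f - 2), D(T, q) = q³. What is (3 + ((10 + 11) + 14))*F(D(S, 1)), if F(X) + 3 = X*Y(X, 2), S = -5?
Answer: -190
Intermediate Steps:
Y(p, f) = -2 (Y(p, f) = -f + (-2 + f) = -2)
F(X) = -3 - 2*X (F(X) = -3 + X*(-2) = -3 - 2*X)
(3 + ((10 + 11) + 14))*F(D(S, 1)) = (3 + ((10 + 11) + 14))*(-3 - 2*1³) = (3 + (21 + 14))*(-3 - 2*1) = (3 + 35)*(-3 - 2) = 38*(-5) = -190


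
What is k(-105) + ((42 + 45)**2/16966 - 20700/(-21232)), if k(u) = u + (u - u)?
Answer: -4663927569/45027764 ≈ -103.58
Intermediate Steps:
k(u) = u (k(u) = u + 0 = u)
k(-105) + ((42 + 45)**2/16966 - 20700/(-21232)) = -105 + ((42 + 45)**2/16966 - 20700/(-21232)) = -105 + (87**2*(1/16966) - 20700*(-1/21232)) = -105 + (7569*(1/16966) + 5175/5308) = -105 + (7569/16966 + 5175/5308) = -105 + 63987651/45027764 = -4663927569/45027764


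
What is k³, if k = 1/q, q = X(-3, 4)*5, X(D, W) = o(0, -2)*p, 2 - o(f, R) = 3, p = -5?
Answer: 1/15625 ≈ 6.4000e-5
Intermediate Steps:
o(f, R) = -1 (o(f, R) = 2 - 1*3 = 2 - 3 = -1)
X(D, W) = 5 (X(D, W) = -1*(-5) = 5)
q = 25 (q = 5*5 = 25)
k = 1/25 ≈ 0.040000
k³ = (1/25)³ = 1/15625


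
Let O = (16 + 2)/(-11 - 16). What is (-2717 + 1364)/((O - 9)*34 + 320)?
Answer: 4059/26 ≈ 156.12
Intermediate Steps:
O = -⅔ (O = 18/(-27) = 18*(-1/27) = -⅔ ≈ -0.66667)
(-2717 + 1364)/((O - 9)*34 + 320) = (-2717 + 1364)/((-⅔ - 9)*34 + 320) = -1353/(-29/3*34 + 320) = -1353/(-986/3 + 320) = -1353/(-26/3) = -1353*(-3/26) = 4059/26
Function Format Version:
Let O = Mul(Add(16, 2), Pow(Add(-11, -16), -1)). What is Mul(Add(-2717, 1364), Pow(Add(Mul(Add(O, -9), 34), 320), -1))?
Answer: Rational(4059, 26) ≈ 156.12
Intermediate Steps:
O = Rational(-2, 3) (O = Mul(18, Pow(-27, -1)) = Mul(18, Rational(-1, 27)) = Rational(-2, 3) ≈ -0.66667)
Mul(Add(-2717, 1364), Pow(Add(Mul(Add(O, -9), 34), 320), -1)) = Mul(Add(-2717, 1364), Pow(Add(Mul(Add(Rational(-2, 3), -9), 34), 320), -1)) = Mul(-1353, Pow(Add(Mul(Rational(-29, 3), 34), 320), -1)) = Mul(-1353, Pow(Add(Rational(-986, 3), 320), -1)) = Mul(-1353, Pow(Rational(-26, 3), -1)) = Mul(-1353, Rational(-3, 26)) = Rational(4059, 26)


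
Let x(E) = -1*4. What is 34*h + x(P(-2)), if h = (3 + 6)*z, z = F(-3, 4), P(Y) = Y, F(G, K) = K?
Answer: 1220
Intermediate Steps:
x(E) = -4
z = 4
h = 36 (h = (3 + 6)*4 = 9*4 = 36)
34*h + x(P(-2)) = 34*36 - 4 = 1224 - 4 = 1220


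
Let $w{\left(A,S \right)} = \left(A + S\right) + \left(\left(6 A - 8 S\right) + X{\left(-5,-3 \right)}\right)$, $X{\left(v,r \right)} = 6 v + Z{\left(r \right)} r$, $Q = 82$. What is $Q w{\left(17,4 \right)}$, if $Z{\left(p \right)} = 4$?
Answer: $4018$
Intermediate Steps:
$X{\left(v,r \right)} = 4 r + 6 v$ ($X{\left(v,r \right)} = 6 v + 4 r = 4 r + 6 v$)
$w{\left(A,S \right)} = -42 - 7 S + 7 A$ ($w{\left(A,S \right)} = \left(A + S\right) + \left(\left(6 A - 8 S\right) + \left(4 \left(-3\right) + 6 \left(-5\right)\right)\right) = \left(A + S\right) - \left(42 - 6 A + 8 S\right) = -42 - 7 S + 7 A$)
$Q w{\left(17,4 \right)} = 82 \left(-42 - 28 + 7 \cdot 17\right) = 82 \left(-42 - 28 + 119\right) = 82 \cdot 49 = 4018$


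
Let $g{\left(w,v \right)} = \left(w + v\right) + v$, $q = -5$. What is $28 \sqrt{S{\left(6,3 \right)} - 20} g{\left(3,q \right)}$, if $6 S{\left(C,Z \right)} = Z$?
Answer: $- 98 i \sqrt{78} \approx - 865.51 i$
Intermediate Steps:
$S{\left(C,Z \right)} = \frac{Z}{6}$
$g{\left(w,v \right)} = w + 2 v$ ($g{\left(w,v \right)} = \left(v + w\right) + v = w + 2 v$)
$28 \sqrt{S{\left(6,3 \right)} - 20} g{\left(3,q \right)} = 28 \sqrt{\frac{1}{6} \cdot 3 - 20} \left(3 + 2 \left(-5\right)\right) = 28 \sqrt{\frac{1}{2} - 20} \left(3 - 10\right) = 28 \sqrt{- \frac{39}{2}} \left(-7\right) = 28 \frac{i \sqrt{78}}{2} \left(-7\right) = 14 i \sqrt{78} \left(-7\right) = - 98 i \sqrt{78}$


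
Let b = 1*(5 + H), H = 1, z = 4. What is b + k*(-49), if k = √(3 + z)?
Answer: 6 - 49*√7 ≈ -123.64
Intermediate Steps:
b = 6 (b = 1*(5 + 1) = 1*6 = 6)
k = √7 (k = √(3 + 4) = √7 ≈ 2.6458)
b + k*(-49) = 6 + √7*(-49) = 6 - 49*√7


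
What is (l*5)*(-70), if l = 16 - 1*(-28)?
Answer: -15400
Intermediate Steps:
l = 44 (l = 16 + 28 = 44)
(l*5)*(-70) = (44*5)*(-70) = 220*(-70) = -15400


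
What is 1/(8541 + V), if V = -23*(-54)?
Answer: 1/9783 ≈ 0.00010222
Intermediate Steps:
V = 1242
1/(8541 + V) = 1/(8541 + 1242) = 1/9783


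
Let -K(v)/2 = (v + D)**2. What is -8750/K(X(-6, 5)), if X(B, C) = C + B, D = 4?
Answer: 4375/9 ≈ 486.11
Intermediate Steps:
X(B, C) = B + C
K(v) = -2*(4 + v)**2 (K(v) = -2*(v + 4)**2 = -2*(4 + v)**2)
-8750/K(X(-6, 5)) = -8750*(-1/(2*(4 + (-6 + 5))**2)) = -8750*(-1/(2*(4 - 1)**2)) = -8750/((-2*3**2)) = -8750/((-2*9)) = -8750/(-18) = -8750*(-1/18) = 4375/9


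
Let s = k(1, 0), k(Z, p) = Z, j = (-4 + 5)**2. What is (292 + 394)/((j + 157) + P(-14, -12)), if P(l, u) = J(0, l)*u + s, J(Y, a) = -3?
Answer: 686/195 ≈ 3.5179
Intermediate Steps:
j = 1 (j = 1**2 = 1)
s = 1
P(l, u) = 1 - 3*u (P(l, u) = -3*u + 1 = 1 - 3*u)
(292 + 394)/((j + 157) + P(-14, -12)) = (292 + 394)/((1 + 157) + (1 - 3*(-12))) = 686/(158 + (1 + 36)) = 686/(158 + 37) = 686/195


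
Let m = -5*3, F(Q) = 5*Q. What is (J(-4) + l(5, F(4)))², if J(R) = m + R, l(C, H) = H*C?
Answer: 6561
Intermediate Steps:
m = -15
l(C, H) = C*H
J(R) = -15 + R
(J(-4) + l(5, F(4)))² = ((-15 - 4) + 5*(5*4))² = (-19 + 5*20)² = (-19 + 100)² = 81² = 6561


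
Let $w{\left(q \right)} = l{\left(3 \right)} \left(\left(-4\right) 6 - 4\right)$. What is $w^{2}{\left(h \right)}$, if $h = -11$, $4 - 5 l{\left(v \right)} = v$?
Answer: $\frac{784}{25} \approx 31.36$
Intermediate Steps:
$l{\left(v \right)} = \frac{4}{5} - \frac{v}{5}$
$w{\left(q \right)} = - \frac{28}{5}$ ($w{\left(q \right)} = \left(\frac{4}{5} - \frac{3}{5}\right) \left(\left(-4\right) 6 - 4\right) = \left(\frac{4}{5} - \frac{3}{5}\right) \left(-24 - 4\right) = \frac{1}{5} \left(-28\right) = - \frac{28}{5}$)
$w^{2}{\left(h \right)} = \left(- \frac{28}{5}\right)^{2} = \frac{784}{25}$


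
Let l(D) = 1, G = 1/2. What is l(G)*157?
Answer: 157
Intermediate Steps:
G = 1/2 ≈ 0.50000
l(G)*157 = 1*157 = 157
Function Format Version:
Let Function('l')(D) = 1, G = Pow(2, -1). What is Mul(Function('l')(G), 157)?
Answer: 157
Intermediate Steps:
G = Rational(1, 2) ≈ 0.50000
Mul(Function('l')(G), 157) = Mul(1, 157) = 157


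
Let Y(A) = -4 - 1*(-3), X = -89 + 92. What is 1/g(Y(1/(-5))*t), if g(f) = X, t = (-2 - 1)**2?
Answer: 1/3 ≈ 0.33333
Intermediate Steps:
t = 9 (t = (-3)**2 = 9)
X = 3
Y(A) = -1 (Y(A) = -4 + 3 = -1)
g(f) = 3
1/g(Y(1/(-5))*t) = 1/3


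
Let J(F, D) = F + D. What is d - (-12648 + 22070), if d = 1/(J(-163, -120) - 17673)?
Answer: -169181433/17956 ≈ -9422.0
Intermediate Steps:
J(F, D) = D + F
d = -1/17956 (d = 1/((-120 - 163) - 17673) = 1/(-283 - 17673) = 1/(-17956) = -1/17956 ≈ -5.5692e-5)
d - (-12648 + 22070) = -1/17956 - (-12648 + 22070) = -1/17956 - 1*9422 = -1/17956 - 9422 = -169181433/17956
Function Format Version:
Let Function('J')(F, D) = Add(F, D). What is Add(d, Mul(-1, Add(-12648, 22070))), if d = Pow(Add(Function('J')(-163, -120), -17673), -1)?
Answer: Rational(-169181433, 17956) ≈ -9422.0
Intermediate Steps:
Function('J')(F, D) = Add(D, F)
d = Rational(-1, 17956) (d = Pow(Add(Add(-120, -163), -17673), -1) = Pow(Add(-283, -17673), -1) = Pow(-17956, -1) = Rational(-1, 17956) ≈ -5.5692e-5)
Add(d, Mul(-1, Add(-12648, 22070))) = Add(Rational(-1, 17956), Mul(-1, Add(-12648, 22070))) = Add(Rational(-1, 17956), Mul(-1, 9422)) = Add(Rational(-1, 17956), -9422) = Rational(-169181433, 17956)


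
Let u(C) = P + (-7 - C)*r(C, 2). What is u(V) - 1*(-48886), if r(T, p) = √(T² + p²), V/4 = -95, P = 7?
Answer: 48893 + 746*√36101 ≈ 1.9064e+5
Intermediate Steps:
V = -380 (V = 4*(-95) = -380)
u(C) = 7 + √(4 + C²)*(-7 - C) (u(C) = 7 + (-7 - C)*√(C² + 2²) = 7 + (-7 - C)*√(C² + 4) = 7 + (-7 - C)*√(4 + C²) = 7 + √(4 + C²)*(-7 - C))
u(V) - 1*(-48886) = (7 - 7*√(4 + (-380)²) - 1*(-380)*√(4 + (-380)²)) - 1*(-48886) = (7 - 7*√(4 + 144400) - 1*(-380)*√(4 + 144400)) + 48886 = (7 - 14*√36101 - 1*(-380)*√144404) + 48886 = (7 - 14*√36101 - 1*(-380)*2*√36101) + 48886 = (7 - 14*√36101 + 760*√36101) + 48886 = (7 + 746*√36101) + 48886 = 48893 + 746*√36101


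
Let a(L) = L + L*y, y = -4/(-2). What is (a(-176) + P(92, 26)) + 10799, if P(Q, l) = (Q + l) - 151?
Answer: 10238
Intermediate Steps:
y = 2 (y = -4*(-1/2) = 2)
P(Q, l) = -151 + Q + l
a(L) = 3*L (a(L) = L + L*2 = L + 2*L = 3*L)
(a(-176) + P(92, 26)) + 10799 = (3*(-176) + (-151 + 92 + 26)) + 10799 = (-528 - 33) + 10799 = -561 + 10799 = 10238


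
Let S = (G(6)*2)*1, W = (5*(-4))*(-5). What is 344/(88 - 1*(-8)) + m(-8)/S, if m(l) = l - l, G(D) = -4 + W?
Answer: 43/12 ≈ 3.5833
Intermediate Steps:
W = 100 (W = -20*(-5) = 100)
G(D) = 96 (G(D) = -4 + 100 = 96)
m(l) = 0
S = 192 (S = (96*2)*1 = 192*1 = 192)
344/(88 - 1*(-8)) + m(-8)/S = 344/(88 - 1*(-8)) + 0/192 = 344/(88 + 8) + 0*(1/192) = 344/96 + 0 = 344*(1/96) + 0 = 43/12 + 0 = 43/12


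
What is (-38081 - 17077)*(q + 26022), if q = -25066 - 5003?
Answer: 223224426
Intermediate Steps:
q = -30069
(-38081 - 17077)*(q + 26022) = (-38081 - 17077)*(-30069 + 26022) = -55158*(-4047) = 223224426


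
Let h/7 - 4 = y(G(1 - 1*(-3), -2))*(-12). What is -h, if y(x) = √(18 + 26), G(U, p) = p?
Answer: -28 + 168*√11 ≈ 529.19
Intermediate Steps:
y(x) = 2*√11 (y(x) = √44 = 2*√11)
h = 28 - 168*√11 (h = 28 + 7*((2*√11)*(-12)) = 28 + 7*(-24*√11) = 28 - 168*√11 ≈ -529.19)
-h = -(28 - 168*√11) = -28 + 168*√11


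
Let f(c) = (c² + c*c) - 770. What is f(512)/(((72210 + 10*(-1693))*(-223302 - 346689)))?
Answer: -87253/5251517080 ≈ -1.6615e-5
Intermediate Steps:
f(c) = -770 + 2*c² (f(c) = (c² + c²) - 770 = 2*c² - 770 = -770 + 2*c²)
f(512)/(((72210 + 10*(-1693))*(-223302 - 346689))) = (-770 + 2*512²)/(((72210 + 10*(-1693))*(-223302 - 346689))) = (-770 + 2*262144)/(((72210 - 16930)*(-569991))) = (-770 + 524288)/((55280*(-569991))) = 523518/(-31509102480) = 523518*(-1/31509102480) = -87253/5251517080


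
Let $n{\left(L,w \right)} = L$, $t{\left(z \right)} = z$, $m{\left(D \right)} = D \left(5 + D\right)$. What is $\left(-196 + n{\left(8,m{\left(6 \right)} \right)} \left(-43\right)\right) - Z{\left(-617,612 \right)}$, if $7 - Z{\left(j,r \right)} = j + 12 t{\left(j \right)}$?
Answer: $-8568$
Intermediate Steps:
$Z{\left(j,r \right)} = 7 - 13 j$ ($Z{\left(j,r \right)} = 7 - \left(j + 12 j\right) = 7 - 13 j$)
$\left(-196 + n{\left(8,m{\left(6 \right)} \right)} \left(-43\right)\right) - Z{\left(-617,612 \right)} = \left(-196 + 8 \left(-43\right)\right) - \left(7 - -8021\right) = \left(-196 - 344\right) - \left(7 + 8021\right) = -540 - 8028 = -8568$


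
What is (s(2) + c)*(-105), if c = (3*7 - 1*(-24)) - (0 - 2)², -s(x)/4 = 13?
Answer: 1155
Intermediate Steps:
s(x) = -52 (s(x) = -4*13 = -52)
c = 41 (c = (21 + 24) - 1*(-2)² = 45 - 1*4 = 45 - 4 = 41)
(s(2) + c)*(-105) = (-52 + 41)*(-105) = -11*(-105) = 1155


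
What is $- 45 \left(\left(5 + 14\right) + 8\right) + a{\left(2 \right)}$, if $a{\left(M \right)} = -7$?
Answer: $-1222$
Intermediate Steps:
$- 45 \left(\left(5 + 14\right) + 8\right) + a{\left(2 \right)} = - 45 \left(\left(5 + 14\right) + 8\right) - 7 = - 45 \left(19 + 8\right) - 7 = \left(-45\right) 27 - 7 = -1215 - 7 = -1222$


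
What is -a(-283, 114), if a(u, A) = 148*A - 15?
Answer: -16857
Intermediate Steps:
a(u, A) = -15 + 148*A
-a(-283, 114) = -(-15 + 148*114) = -(-15 + 16872) = -1*16857 = -16857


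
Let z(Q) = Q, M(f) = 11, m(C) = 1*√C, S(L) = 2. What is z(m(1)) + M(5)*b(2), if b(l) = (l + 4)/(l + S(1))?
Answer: 35/2 ≈ 17.500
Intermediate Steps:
b(l) = (4 + l)/(2 + l) (b(l) = (l + 4)/(l + 2) = (4 + l)/(2 + l))
m(C) = √C
z(m(1)) + M(5)*b(2) = √1 + 11*((4 + 2)/(2 + 2)) = 1 + 11*(6/4) = 1 + 11*((¼)*6) = 1 + 11*(3/2) = 1 + 33/2 = 35/2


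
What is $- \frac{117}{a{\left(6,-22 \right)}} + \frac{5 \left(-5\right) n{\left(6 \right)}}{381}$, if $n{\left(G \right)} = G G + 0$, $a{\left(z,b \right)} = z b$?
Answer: $- \frac{8247}{5588} \approx -1.4758$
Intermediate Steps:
$a{\left(z,b \right)} = b z$
$n{\left(G \right)} = G^{2}$ ($n{\left(G \right)} = G^{2} + 0 = G^{2}$)
$- \frac{117}{a{\left(6,-22 \right)}} + \frac{5 \left(-5\right) n{\left(6 \right)}}{381} = - \frac{117}{\left(-22\right) 6} + \frac{5 \left(-5\right) 6^{2}}{381} = - \frac{117}{-132} + \left(-25\right) 36 \cdot \frac{1}{381} = \left(-117\right) \left(- \frac{1}{132}\right) - \frac{300}{127} = \frac{39}{44} - \frac{300}{127} = - \frac{8247}{5588}$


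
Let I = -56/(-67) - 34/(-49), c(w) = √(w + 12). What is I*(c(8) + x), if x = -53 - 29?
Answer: -411804/3283 + 10044*√5/3283 ≈ -118.59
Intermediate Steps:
x = -82
c(w) = √(12 + w)
I = 5022/3283 (I = -56*(-1/67) - 34*(-1/49) = 56/67 + 34/49 = 5022/3283 ≈ 1.5297)
I*(c(8) + x) = 5022*(√(12 + 8) - 82)/3283 = 5022*(√20 - 82)/3283 = 5022*(2*√5 - 82)/3283 = 5022*(-82 + 2*√5)/3283 = -411804/3283 + 10044*√5/3283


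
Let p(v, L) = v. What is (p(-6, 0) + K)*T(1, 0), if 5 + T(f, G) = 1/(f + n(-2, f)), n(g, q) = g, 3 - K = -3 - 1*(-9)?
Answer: 54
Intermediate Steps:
K = -3 (K = 3 - (-3 - 1*(-9)) = 3 - (-3 + 9) = 3 - 1*6 = 3 - 6 = -3)
T(f, G) = -5 + 1/(-2 + f) (T(f, G) = -5 + 1/(f - 2) = -5 + 1/(-2 + f))
(p(-6, 0) + K)*T(1, 0) = (-6 - 3)*((11 - 5*1)/(-2 + 1)) = -9*(11 - 5)/(-1) = -(-9)*6 = -9*(-6) = 54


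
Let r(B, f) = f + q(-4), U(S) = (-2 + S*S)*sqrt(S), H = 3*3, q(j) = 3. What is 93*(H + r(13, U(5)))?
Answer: 1116 + 2139*sqrt(5) ≈ 5899.0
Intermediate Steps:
H = 9
U(S) = sqrt(S)*(-2 + S**2) (U(S) = (-2 + S**2)*sqrt(S) = sqrt(S)*(-2 + S**2))
r(B, f) = 3 + f (r(B, f) = f + 3 = 3 + f)
93*(H + r(13, U(5))) = 93*(9 + (3 + sqrt(5)*(-2 + 5**2))) = 93*(9 + (3 + sqrt(5)*(-2 + 25))) = 93*(9 + (3 + sqrt(5)*23)) = 93*(9 + (3 + 23*sqrt(5))) = 93*(12 + 23*sqrt(5)) = 1116 + 2139*sqrt(5)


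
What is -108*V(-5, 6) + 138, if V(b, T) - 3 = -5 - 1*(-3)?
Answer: 30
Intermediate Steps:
V(b, T) = 1 (V(b, T) = 3 + (-5 - 1*(-3)) = 3 + (-5 + 3) = 3 - 2 = 1)
-108*V(-5, 6) + 138 = -108*1 + 138 = -108 + 138 = 30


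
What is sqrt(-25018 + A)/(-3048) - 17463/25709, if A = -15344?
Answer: -17463/25709 - 31*I*sqrt(42)/3048 ≈ -0.67926 - 0.065913*I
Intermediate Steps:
sqrt(-25018 + A)/(-3048) - 17463/25709 = sqrt(-25018 - 15344)/(-3048) - 17463/25709 = sqrt(-40362)*(-1/3048) - 17463*1/25709 = (31*I*sqrt(42))*(-1/3048) - 17463/25709 = -31*I*sqrt(42)/3048 - 17463/25709 = -17463/25709 - 31*I*sqrt(42)/3048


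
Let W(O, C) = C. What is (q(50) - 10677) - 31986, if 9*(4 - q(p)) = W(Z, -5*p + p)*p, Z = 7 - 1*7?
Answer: -373931/9 ≈ -41548.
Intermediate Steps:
Z = 0 (Z = 7 - 7 = 0)
q(p) = 4 + 4*p**2/9 (q(p) = 4 - (-5*p + p)*p/9 = 4 - (-4*p)*p/9 = 4 - (-4)*p**2/9 = 4 + 4*p**2/9)
(q(50) - 10677) - 31986 = ((4 + (4/9)*50**2) - 10677) - 31986 = ((4 + (4/9)*2500) - 10677) - 31986 = ((4 + 10000/9) - 10677) - 31986 = (10036/9 - 10677) - 31986 = -86057/9 - 31986 = -373931/9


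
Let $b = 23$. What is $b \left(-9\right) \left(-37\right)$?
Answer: $7659$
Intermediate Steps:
$b \left(-9\right) \left(-37\right) = 23 \left(-9\right) \left(-37\right) = \left(-207\right) \left(-37\right) = 7659$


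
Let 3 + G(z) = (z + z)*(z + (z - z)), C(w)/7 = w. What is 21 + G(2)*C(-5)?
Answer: -154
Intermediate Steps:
C(w) = 7*w
G(z) = -3 + 2*z**2 (G(z) = -3 + (z + z)*(z + (z - z)) = -3 + (2*z)*(z + 0) = -3 + (2*z)*z = -3 + 2*z**2)
21 + G(2)*C(-5) = 21 + (-3 + 2*2**2)*(7*(-5)) = 21 + (-3 + 2*4)*(-35) = 21 + (-3 + 8)*(-35) = 21 + 5*(-35) = 21 - 175 = -154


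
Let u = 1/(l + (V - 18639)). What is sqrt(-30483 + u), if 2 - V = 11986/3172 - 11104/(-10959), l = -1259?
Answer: I*sqrt(21580422330465681794669085)/26607318995 ≈ 174.59*I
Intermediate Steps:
V = -3732791/1336998 (V = 2 - (11986/3172 - 11104/(-10959)) = 2 - (11986*(1/3172) - 11104*(-1/10959)) = 2 - (461/122 + 11104/10959) = 2 - 1*6406787/1336998 = 2 - 6406787/1336998 = -3732791/1336998 ≈ -2.7919)
u = -1336998/26607318995 (u = 1/(-1259 + (-3732791/1336998 - 18639)) = 1/(-1259 - 24924038513/1336998) = 1/(-26607318995/1336998) = -1336998/26607318995 ≈ -5.0249e-5)
sqrt(-30483 + u) = sqrt(-30483 - 1336998/26607318995) = sqrt(-811070906261583/26607318995) = I*sqrt(21580422330465681794669085)/26607318995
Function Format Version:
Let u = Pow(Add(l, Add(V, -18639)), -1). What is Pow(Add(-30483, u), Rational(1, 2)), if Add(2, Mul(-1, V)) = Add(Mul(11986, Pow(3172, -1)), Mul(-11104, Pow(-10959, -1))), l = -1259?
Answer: Mul(Rational(1, 26607318995), I, Pow(21580422330465681794669085, Rational(1, 2))) ≈ Mul(174.59, I)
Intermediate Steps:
V = Rational(-3732791, 1336998) (V = Add(2, Mul(-1, Add(Mul(11986, Pow(3172, -1)), Mul(-11104, Pow(-10959, -1))))) = Add(2, Mul(-1, Add(Mul(11986, Rational(1, 3172)), Mul(-11104, Rational(-1, 10959))))) = Add(2, Mul(-1, Add(Rational(461, 122), Rational(11104, 10959)))) = Add(2, Mul(-1, Rational(6406787, 1336998))) = Add(2, Rational(-6406787, 1336998)) = Rational(-3732791, 1336998) ≈ -2.7919)
u = Rational(-1336998, 26607318995) (u = Pow(Add(-1259, Add(Rational(-3732791, 1336998), -18639)), -1) = Pow(Add(-1259, Rational(-24924038513, 1336998)), -1) = Pow(Rational(-26607318995, 1336998), -1) = Rational(-1336998, 26607318995) ≈ -5.0249e-5)
Pow(Add(-30483, u), Rational(1, 2)) = Pow(Add(-30483, Rational(-1336998, 26607318995)), Rational(1, 2)) = Pow(Rational(-811070906261583, 26607318995), Rational(1, 2)) = Mul(Rational(1, 26607318995), I, Pow(21580422330465681794669085, Rational(1, 2)))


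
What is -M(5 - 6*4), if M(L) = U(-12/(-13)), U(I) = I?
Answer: -12/13 ≈ -0.92308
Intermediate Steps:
M(L) = 12/13 (M(L) = -12/(-13) = -12*(-1/13) = 12/13)
-M(5 - 6*4) = -1*12/13 = -12/13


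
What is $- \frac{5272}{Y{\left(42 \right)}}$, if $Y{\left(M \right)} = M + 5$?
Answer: $- \frac{5272}{47} \approx -112.17$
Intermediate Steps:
$Y{\left(M \right)} = 5 + M$
$- \frac{5272}{Y{\left(42 \right)}} = - \frac{5272}{5 + 42} = - \frac{5272}{47}$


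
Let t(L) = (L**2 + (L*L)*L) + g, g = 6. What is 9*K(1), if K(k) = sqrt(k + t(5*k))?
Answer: 9*sqrt(157) ≈ 112.77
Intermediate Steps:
t(L) = 6 + L**2 + L**3 (t(L) = (L**2 + (L*L)*L) + 6 = (L**2 + L**2*L) + 6 = (L**2 + L**3) + 6 = 6 + L**2 + L**3)
K(k) = sqrt(6 + k + 25*k**2 + 125*k**3) (K(k) = sqrt(k + (6 + (5*k)**2 + (5*k)**3)) = sqrt(k + (6 + 25*k**2 + 125*k**3)) = sqrt(6 + k + 25*k**2 + 125*k**3))
9*K(1) = 9*sqrt(6 + 1 + 25*1**2 + 125*1**3) = 9*sqrt(6 + 1 + 25*1 + 125*1) = 9*sqrt(6 + 1 + 25 + 125) = 9*sqrt(157)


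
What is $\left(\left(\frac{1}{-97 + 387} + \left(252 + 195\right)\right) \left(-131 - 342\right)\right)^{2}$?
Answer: $\frac{3759586002904369}{84100} \approx 4.4704 \cdot 10^{10}$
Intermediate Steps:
$\left(\left(\frac{1}{-97 + 387} + \left(252 + 195\right)\right) \left(-131 - 342\right)\right)^{2} = \left(\left(\frac{1}{290} + 447\right) \left(-473\right)\right)^{2} = \left(\frac{129631}{290} \left(-473\right)\right)^{2} = \left(- \frac{61315463}{290}\right)^{2} = \frac{3759586002904369}{84100}$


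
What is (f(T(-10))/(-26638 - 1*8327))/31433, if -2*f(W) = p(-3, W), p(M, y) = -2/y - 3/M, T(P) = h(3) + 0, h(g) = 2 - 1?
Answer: -1/2198109690 ≈ -4.5494e-10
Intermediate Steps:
h(g) = 1
T(P) = 1 (T(P) = 1 + 0 = 1)
p(M, y) = -3/M - 2/y
f(W) = -1/2 + 1/W (f(W) = -(-3/(-3) - 2/W)/2 = -(-3*(-1/3) - 2/W)/2 = -(1 - 2/W)/2 = -1/2 + 1/W)
(f(T(-10))/(-26638 - 1*8327))/31433 = (((1/2)*(2 - 1*1)/1)/(-26638 - 1*8327))/31433 = (((1/2)*1*(2 - 1))/(-26638 - 8327))*(1/31433) = (((1/2)*1*1)/(-34965))*(1/31433) = ((1/2)*(-1/34965))*(1/31433) = -1/69930*1/31433 = -1/2198109690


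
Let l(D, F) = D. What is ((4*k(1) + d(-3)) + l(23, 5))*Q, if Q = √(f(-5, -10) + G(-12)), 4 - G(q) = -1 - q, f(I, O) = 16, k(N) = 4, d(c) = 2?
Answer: 123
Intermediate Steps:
G(q) = 5 + q (G(q) = 4 - (-1 - q) = 4 + (1 + q) = 5 + q)
Q = 3 (Q = √(16 + (5 - 12)) = √(16 - 7) = √9 = 3)
((4*k(1) + d(-3)) + l(23, 5))*Q = ((4*4 + 2) + 23)*3 = ((16 + 2) + 23)*3 = (18 + 23)*3 = 41*3 = 123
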